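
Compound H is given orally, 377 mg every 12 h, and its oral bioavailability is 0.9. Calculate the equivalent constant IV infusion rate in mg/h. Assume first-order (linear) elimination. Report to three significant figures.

28.3 mg/h

Equivalent systemic input: infusion rate = F·D/τ.
Rate = 0.9 × 377 / 12 = 28.28 mg/h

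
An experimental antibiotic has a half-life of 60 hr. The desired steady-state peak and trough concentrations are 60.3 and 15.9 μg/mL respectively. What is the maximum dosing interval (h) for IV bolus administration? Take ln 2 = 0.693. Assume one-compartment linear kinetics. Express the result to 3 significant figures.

k = 0.693 / t½ = 0.693 / 60 = 0.01155 h⁻¹
Between IV bolus doses, concentration decays as C = C₀·e^(−kτ), so C_peak/C_trough = e^(kτ).
τ_max = ln(C_peak/C_trough) / k = ln(60.3/15.9) / 0.01155 = 1.333 / 0.01155 = 115.4 h

115 h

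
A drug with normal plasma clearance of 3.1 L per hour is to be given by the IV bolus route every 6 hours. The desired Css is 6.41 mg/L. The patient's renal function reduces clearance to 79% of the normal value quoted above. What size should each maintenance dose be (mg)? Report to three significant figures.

Patient clearance = 0.79 × 3.100 = 2.449 L/h
D = CL × Css × τ = 2.449 × 6.41 × 6 = 94.19 mg

94.2 mg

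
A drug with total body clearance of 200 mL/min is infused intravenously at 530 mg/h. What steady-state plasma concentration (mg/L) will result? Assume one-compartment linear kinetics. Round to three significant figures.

CL = 200 mL/min × 60/1000 = 12.00 L/h
Css = rate / CL = 530 / 12.00 = 44.17 mg/L

44.2 mg/L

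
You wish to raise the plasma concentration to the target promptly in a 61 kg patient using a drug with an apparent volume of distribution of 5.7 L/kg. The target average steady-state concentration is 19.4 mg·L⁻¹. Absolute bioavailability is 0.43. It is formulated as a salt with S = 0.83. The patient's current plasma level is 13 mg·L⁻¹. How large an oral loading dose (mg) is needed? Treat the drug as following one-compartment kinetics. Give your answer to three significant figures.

6240 mg

Vd = 5.7 L/kg × 61 kg = 347.7 L
Concentration deficit ΔC = 19.4 − 13 = 6.400 mg/L
LD = Vd × ΔC / F / S = 347.7 × 6.400 / 0.43 / 0.83 = 6235 mg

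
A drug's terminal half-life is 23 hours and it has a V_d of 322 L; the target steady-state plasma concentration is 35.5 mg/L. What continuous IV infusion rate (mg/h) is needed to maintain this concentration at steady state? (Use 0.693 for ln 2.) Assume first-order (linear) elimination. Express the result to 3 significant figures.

344 mg/h

CL = ln 2 · Vd / t½ = 0.693 × 322.0 / 23 = 9.702 L/h
Infusion rate = CL × Css = 9.702 × 35.5 = 344.4 mg/h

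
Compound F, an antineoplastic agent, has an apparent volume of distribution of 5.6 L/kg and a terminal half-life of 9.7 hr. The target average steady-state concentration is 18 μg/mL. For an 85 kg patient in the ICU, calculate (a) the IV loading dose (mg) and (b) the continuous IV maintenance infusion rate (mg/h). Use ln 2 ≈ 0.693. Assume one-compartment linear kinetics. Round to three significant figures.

Vd = 5.6 L/kg × 85 kg = 476.0 L
LD = Vd × C = 476.0 × 18 = 8568 mg
CL = 0.693 × Vd / t½ = 0.693 × 476.0 / 9.7 = 34.01 L/h
Infusion rate = CL × Css = 34.01 × 18 = 612.2 mg/h

(a) 8570 mg; (b) 612 mg/h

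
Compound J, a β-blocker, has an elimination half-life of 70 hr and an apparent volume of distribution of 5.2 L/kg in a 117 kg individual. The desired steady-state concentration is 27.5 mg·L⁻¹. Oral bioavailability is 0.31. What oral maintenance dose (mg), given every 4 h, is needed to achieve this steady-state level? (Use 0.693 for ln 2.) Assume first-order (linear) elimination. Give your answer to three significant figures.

Vd = 5.2 L/kg × 117 kg = 608.4 L
k = 0.693/70 = 0.009900 h⁻¹, so CL = k·Vd = 0.009900 × 608.4 = 6.023 L/h
D = CL × Css × τ / F = 6.023 × 27.5 × 4 / 0.31 = 2137 mg

2140 mg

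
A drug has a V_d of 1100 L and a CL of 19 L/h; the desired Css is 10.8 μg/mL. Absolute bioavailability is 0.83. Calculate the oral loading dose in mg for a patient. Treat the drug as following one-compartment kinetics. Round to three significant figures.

14300 mg

The loading dose fills Vd to the target concentration.
LD = Vd × C / F = 1100 × 10.80 / 0.83 = 14310 mg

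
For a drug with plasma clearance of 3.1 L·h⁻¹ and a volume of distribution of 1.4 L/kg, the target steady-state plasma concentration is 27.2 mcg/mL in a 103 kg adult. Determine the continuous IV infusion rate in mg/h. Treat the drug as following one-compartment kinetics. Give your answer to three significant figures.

Infusion rate = CL · Css = 3.100 L/h × 27.2 mg/L = 84.32 mg/h

84.3 mg/h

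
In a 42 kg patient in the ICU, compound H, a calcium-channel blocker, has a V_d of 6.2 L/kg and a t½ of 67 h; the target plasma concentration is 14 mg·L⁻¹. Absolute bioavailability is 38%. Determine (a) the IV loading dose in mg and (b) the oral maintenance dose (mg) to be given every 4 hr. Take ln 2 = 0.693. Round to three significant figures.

(a) 3650 mg; (b) 397 mg

Vd = 6.2 L/kg × 42 kg = 260.4 L
LD = Vd × C = 260.4 × 14 = 3646 mg
CL = 0.693 × Vd / t½ = 0.693 × 260.4 / 67 = 2.693 L/h
D = CL × Css × τ / F = 2.693 × 14 × 4 / 0.38 = 396.9 mg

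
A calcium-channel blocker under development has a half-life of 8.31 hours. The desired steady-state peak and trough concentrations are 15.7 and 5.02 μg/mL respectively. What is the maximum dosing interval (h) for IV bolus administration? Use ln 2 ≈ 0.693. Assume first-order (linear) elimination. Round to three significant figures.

k = 0.693 / t½ = 0.693 / 8.31 = 0.08339 h⁻¹
Between IV bolus doses, concentration decays as C = C₀·e^(−kτ), so C_peak/C_trough = e^(kτ).
τ_max = ln(C_peak/C_trough) / k = ln(15.7/5.02) / 0.08339 = 1.140 / 0.08339 = 13.67 h

13.7 h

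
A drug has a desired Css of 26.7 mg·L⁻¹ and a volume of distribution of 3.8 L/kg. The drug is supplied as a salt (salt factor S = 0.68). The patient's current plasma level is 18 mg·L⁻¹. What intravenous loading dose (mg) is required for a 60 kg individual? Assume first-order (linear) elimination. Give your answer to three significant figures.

2920 mg

Vd = 3.8 L/kg × 60 kg = 228.0 L
The loading dose fills Vd to the target concentration.
Concentration deficit ΔC = 26.7 − 18 = 8.700 mg/L
LD = Vd × ΔC / S = 228.0 × 8.700 / 0.68 = 2917 mg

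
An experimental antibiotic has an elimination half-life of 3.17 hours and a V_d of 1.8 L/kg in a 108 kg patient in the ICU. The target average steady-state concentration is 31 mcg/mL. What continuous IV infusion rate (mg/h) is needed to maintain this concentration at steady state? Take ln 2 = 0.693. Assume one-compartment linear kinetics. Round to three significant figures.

1320 mg/h

Vd(total) = 108 kg × 1.8 L/kg = 194.4 L
CL = 0.693 × Vd / t½ = 0.693 × 194.4 / 3.17 = 42.50 L/h
Infusion rate = CL × Css = 42.50 × 31 = 1318 mg/h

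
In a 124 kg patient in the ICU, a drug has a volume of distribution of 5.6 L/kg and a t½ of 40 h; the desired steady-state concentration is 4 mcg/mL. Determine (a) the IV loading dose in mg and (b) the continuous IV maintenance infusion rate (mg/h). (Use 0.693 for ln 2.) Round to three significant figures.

Total Vd = 5.6 × 124 = 694.4 L
LD = Vd × C = 694.4 × 4 = 2778 mg
CL = 0.693 × Vd / t½ = 0.693 × 694.4 / 40 = 12.03 L/h
Infusion rate = CL × Css = 12.03 × 4 = 48.12 mg/h

(a) 2780 mg; (b) 48.1 mg/h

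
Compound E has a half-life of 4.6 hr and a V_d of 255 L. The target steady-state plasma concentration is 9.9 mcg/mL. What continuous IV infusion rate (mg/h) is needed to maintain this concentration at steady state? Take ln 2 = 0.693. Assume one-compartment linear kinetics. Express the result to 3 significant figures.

380 mg/h

CL = ln 2 · Vd / t½ = 0.693 × 255.0 / 4.6 = 38.42 L/h
Infusion rate = CL × Css = 38.42 × 9.9 = 380.4 mg/h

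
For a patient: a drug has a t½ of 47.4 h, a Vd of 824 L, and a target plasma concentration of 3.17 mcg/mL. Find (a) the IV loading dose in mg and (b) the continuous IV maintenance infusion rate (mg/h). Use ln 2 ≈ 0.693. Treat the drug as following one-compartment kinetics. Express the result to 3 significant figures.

(a) 2610 mg; (b) 38.2 mg/h

LD = Vd × C = 824.0 × 3.17 = 2612 mg
CL = 0.693 × Vd / t½ = 0.693 × 824.0 / 47.4 = 12.05 L/h
Infusion rate = CL × Css = 12.05 × 3.17 = 38.20 mg/h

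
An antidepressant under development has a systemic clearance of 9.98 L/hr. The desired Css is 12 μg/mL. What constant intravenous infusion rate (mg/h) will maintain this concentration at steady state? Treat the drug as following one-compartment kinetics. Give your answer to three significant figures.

At steady state, infusion rate equals elimination rate: rate in = CL × Css.
Rate = CL × Css = 9.980 × 12 = 119.8 mg/h

120 mg/h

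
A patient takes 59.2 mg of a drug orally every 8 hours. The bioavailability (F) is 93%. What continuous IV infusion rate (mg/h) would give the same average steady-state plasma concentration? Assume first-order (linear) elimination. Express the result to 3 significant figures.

6.88 mg/h

Equivalent systemic input: infusion rate = F·D/τ.
Rate = 0.93 × 59.2 / 8 = 6.882 mg/h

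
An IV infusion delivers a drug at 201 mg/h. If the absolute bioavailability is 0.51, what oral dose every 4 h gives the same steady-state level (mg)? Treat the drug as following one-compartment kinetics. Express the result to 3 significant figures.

1580 mg

To maintain the same Css, the systemic dosing rate must be unchanged: F·D/τ = infusion rate.
D = rate × τ / F = 201 × 4 / 0.51 = 1576 mg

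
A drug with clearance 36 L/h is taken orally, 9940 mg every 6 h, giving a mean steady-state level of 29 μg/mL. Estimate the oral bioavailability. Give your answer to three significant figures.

F·D/τ = CL·Css at steady state → F = CL·Css·τ / D.
F = 36 × 29 × 6 / 9940 = 0.630

0.630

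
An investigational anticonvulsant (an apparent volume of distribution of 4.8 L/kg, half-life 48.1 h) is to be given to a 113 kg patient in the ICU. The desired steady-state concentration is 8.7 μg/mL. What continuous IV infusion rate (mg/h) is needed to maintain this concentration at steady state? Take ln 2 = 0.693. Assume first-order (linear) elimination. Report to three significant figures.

68.0 mg/h

Vd = 4.8 L/kg × 113 kg = 542.4 L
CL = ln 2 · Vd / t½ = 0.693 × 542.4 / 48.1 = 7.815 L/h
Infusion rate = CL × Css = 7.815 × 8.7 = 67.99 mg/h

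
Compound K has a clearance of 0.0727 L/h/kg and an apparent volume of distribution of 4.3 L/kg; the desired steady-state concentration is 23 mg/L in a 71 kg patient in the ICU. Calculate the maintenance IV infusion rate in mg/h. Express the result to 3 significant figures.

CL = 0.0727 L/h/kg × 71 kg = 5.162 L/h
R₀ = 5.162 × 23 = 118.7 mg/h

119 mg/h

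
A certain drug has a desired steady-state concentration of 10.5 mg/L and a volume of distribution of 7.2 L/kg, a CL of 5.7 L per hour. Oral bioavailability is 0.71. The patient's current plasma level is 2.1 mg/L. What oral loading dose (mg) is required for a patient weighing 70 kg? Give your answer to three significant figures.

Total Vd = 7.2 × 70 = 504.0 L
The loading dose fills Vd to the target concentration; clearance is irrelevant here.
Concentration deficit ΔC = 10.5 − 2.1 = 8.400 mg/L
LD = Vd × ΔC / F = 504.0 × 8.400 / 0.71 = 5963 mg

5960 mg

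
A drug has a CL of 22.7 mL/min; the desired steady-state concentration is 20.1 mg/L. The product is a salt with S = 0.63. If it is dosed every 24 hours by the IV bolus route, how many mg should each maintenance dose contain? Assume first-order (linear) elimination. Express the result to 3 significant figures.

1040 mg

CL = 22.7 mL/min × 60/1000 = 1.362 L/h
At steady state, dose per interval replaces the amount cleared in that interval: S·D/τ = CL·Css.
D = CL × Css × τ / S = 1.362 × 20.1 × 24 / 0.63 = 1043 mg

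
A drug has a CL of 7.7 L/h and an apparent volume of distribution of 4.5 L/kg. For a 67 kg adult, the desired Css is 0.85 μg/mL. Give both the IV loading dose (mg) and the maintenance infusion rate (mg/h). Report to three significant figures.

Total Vd = 4.5 × 67 = 301.5 L
LD = Vd · C_target = 301.5 × 0.85 = 256.3 mg
Maintenance: replace elimination → rate = CL × Css = 7.700 × 0.85 = 6.545 mg/h

(a) 256 mg; (b) 6.55 mg/h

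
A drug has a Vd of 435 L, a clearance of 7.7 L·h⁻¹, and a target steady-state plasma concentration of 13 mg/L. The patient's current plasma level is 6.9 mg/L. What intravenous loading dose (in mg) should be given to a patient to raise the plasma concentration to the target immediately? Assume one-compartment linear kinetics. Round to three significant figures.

LD is governed by Vd — clearance does not enter the loading-dose calculation.
Concentration deficit ΔC = 13 − 6.9 = 6.100 mg/L
LD = Vd × ΔC = 435.0 × 6.100 = 2654 mg

2650 mg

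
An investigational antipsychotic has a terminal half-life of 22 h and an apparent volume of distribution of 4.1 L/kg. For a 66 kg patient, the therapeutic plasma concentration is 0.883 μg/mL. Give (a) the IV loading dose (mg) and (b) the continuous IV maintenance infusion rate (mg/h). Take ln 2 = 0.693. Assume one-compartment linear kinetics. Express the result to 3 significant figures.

(a) 239 mg; (b) 7.53 mg/h

Vd = 4.1 L/kg × 66 kg = 270.6 L
LD = Vd × C = 270.6 × 0.883 = 238.9 mg
CL = 0.693 × Vd / t½ = 0.693 × 270.6 / 22 = 8.524 L/h
Infusion rate = CL × Css = 8.524 × 0.883 = 7.527 mg/h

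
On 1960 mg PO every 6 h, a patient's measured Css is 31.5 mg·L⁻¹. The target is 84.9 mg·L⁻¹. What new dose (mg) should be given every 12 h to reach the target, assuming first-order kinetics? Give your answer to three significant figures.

For first-order elimination, Css ∝ F·D/(CL·τ); F and CL are unchanged, so Css ∝ D/τ.
D₂ = D₁ × (Css,target / Css,current) × (τ₂/τ₁) = 1960 × (84.9/31.5) × (12/6) = 10570 mg

10600 mg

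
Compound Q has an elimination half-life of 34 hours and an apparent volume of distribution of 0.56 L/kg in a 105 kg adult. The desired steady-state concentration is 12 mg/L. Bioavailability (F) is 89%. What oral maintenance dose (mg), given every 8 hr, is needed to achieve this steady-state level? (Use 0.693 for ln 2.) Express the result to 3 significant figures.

Vd(total) = 105 kg × 0.56 L/kg = 58.80 L
CL = 0.693 × Vd / t½ = 0.693 × 58.80 / 34 = 1.198 L/h
D = CL × Css × τ / F = 1.198 × 12 × 8 / 0.89 = 129.2 mg

129 mg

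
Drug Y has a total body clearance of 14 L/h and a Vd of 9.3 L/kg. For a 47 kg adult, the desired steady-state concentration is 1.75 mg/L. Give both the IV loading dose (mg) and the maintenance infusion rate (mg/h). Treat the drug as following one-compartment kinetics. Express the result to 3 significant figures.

Vd(total) = 47 kg × 9.3 L/kg = 437.1 L
Loading: fill Vd to C_target → 437.1 L × 1.75 mg/L = 764.9 mg
Maintenance infusion rate = CL × Css = 14.00 × 1.75 = 24.50 mg/h

(a) 765 mg; (b) 24.5 mg/h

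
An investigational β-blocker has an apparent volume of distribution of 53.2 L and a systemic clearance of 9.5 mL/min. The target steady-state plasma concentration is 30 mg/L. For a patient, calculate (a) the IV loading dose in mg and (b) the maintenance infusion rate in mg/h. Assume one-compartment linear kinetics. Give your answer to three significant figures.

LD = Vd · C_target = 53.20 × 30 = 1596 mg
CL = 9.5 mL/min = 9.5 × 0.06 = 0.5700 L/h
Infusion rate = 0.5700 L/h × 30 mg/L = 17.10 mg/h

(a) 1600 mg; (b) 17.1 mg/h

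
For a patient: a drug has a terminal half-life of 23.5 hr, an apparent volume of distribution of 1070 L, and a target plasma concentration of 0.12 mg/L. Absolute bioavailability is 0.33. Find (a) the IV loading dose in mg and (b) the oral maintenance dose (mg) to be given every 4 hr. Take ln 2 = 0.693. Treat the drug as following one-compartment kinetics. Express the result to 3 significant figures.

LD = Vd × C = 1070 × 0.12 = 128.4 mg
CL = 0.693 × Vd / t½ = 0.693 × 1070 / 23.5 = 31.55 L/h
D = CL × Css × τ / F = 31.55 × 0.12 × 4 / 0.33 = 45.89 mg

(a) 128 mg; (b) 45.9 mg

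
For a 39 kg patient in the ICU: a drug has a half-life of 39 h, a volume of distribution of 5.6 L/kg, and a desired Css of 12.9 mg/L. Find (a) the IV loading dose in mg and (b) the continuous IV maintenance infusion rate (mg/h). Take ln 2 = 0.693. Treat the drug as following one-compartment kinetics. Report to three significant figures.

(a) 2820 mg; (b) 50.1 mg/h

Vd = 5.6 L/kg × 39 kg = 218.4 L
LD = Vd × C = 218.4 × 12.9 = 2817 mg
CL = 0.693 × Vd / t½ = 0.693 × 218.4 / 39 = 3.881 L/h
Infusion rate = CL × Css = 3.881 × 12.9 = 50.06 mg/h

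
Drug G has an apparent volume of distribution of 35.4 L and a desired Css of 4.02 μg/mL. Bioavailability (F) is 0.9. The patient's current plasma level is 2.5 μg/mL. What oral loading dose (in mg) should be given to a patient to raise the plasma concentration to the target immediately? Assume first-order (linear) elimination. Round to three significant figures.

59.8 mg

The loading dose fills Vd to the target concentration.
Concentration deficit ΔC = 4.02 − 2.5 = 1.520 mg/L
LD = Vd × ΔC / F = 35.40 × 1.520 / 0.9 = 59.79 mg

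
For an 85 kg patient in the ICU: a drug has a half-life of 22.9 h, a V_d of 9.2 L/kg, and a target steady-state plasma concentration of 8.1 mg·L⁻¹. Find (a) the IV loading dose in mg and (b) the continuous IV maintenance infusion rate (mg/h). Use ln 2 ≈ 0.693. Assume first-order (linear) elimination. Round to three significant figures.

Vd(total) = 85 kg × 9.2 L/kg = 782.0 L
LD = Vd × C = 782.0 × 8.1 = 6334 mg
CL = 0.693 × Vd / t½ = 0.693 × 782.0 / 22.9 = 23.66 L/h
Infusion rate = CL × Css = 23.66 × 8.1 = 191.6 mg/h

(a) 6330 mg; (b) 192 mg/h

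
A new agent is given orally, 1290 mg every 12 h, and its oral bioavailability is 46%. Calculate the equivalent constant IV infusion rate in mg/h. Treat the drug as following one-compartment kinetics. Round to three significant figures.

Equivalent systemic input: infusion rate = F·D/τ.
Rate = 0.46 × 1290 / 12 = 49.45 mg/h

49.5 mg/h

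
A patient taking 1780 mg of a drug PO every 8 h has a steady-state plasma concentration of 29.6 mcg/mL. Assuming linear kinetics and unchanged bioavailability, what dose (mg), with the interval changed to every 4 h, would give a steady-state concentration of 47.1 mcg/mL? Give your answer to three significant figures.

1420 mg

For first-order elimination, Css ∝ F·D/(CL·τ); F and CL are unchanged, so Css ∝ D/τ.
D₂ = D₁ × (Css,target / Css,current) × (τ₂/τ₁) = 1780 × (47.1/29.6) × (4/8) = 1416 mg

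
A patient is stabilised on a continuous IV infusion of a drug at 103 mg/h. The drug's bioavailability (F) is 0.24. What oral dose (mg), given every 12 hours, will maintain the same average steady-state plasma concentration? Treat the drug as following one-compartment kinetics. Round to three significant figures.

To maintain the same Css, the systemic dosing rate must be unchanged: F·D/τ = infusion rate.
D = rate × τ / F = 103 × 12 / 0.24 = 5150 mg

5150 mg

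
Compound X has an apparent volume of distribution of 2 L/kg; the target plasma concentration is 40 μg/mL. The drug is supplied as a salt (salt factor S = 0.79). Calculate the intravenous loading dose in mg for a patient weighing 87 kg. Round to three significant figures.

Vd(total) = 87 kg × 2 L/kg = 174.0 L
The loading dose fills Vd to the target concentration.
LD = Vd × C / S = 174.0 × 40.00 / 0.79 = 8810 mg

8810 mg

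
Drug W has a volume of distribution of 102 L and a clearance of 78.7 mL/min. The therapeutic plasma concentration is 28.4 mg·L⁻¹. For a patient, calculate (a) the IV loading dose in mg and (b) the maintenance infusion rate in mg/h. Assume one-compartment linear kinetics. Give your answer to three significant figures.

(a) 2900 mg; (b) 134 mg/h

Loading: fill Vd to C_target → 102.0 L × 28.4 mg/L = 2897 mg
CL = 78.7 mL/min = 78.7 × 0.06 = 4.722 L/h
Maintenance infusion rate = CL × Css = 4.722 × 28.4 = 134.1 mg/h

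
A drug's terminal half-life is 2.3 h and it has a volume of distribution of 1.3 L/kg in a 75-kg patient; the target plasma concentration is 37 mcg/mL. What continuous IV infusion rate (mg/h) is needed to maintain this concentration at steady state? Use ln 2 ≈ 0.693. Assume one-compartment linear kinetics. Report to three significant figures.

1090 mg/h

Vd = 1.3 L/kg × 75 kg = 97.50 L
CL = ln 2 · Vd / t½ = 0.693 × 97.50 / 2.3 = 29.38 L/h
Infusion rate = CL × Css = 29.38 × 37 = 1087 mg/h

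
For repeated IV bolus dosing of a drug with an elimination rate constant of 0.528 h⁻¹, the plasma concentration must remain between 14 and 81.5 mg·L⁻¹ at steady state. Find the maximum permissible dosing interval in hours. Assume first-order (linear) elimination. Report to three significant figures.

3.34 h

Between IV bolus doses, concentration decays as C = C₀·e^(−kτ), so C_peak/C_trough = e^(kτ).
τ_max = ln(C_peak/C_trough) / k = ln(81.5/14) / 0.5280 = 1.762 / 0.5280 = 3.337 h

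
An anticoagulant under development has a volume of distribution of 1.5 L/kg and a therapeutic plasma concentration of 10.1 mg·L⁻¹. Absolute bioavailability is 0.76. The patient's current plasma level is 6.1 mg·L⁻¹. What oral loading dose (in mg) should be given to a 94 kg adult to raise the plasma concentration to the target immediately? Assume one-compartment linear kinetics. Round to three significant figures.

742 mg

Vd = 1.5 L/kg × 94 kg = 141.0 L
Concentration deficit ΔC = 10.1 − 6.1 = 4.000 mg/L
LD = Vd × ΔC / F = 141.0 × 4.000 / 0.76 = 742.1 mg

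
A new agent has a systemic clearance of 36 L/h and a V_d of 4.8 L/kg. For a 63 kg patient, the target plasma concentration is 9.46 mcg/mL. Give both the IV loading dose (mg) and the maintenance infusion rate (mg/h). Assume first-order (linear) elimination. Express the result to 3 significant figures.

Vd = 4.8 L/kg × 63 kg = 302.4 L
Loading: fill Vd to C_target → 302.4 L × 9.46 mg/L = 2861 mg
Maintenance infusion rate = CL × Css = 36.00 × 9.46 = 340.6 mg/h

(a) 2860 mg; (b) 341 mg/h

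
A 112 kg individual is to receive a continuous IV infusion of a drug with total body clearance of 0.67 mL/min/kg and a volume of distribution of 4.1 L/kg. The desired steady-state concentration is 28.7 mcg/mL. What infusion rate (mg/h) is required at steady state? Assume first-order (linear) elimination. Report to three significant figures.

CL = 0.67 mL/min/kg × 112 kg = 75.04 mL/min = 75.04 × 60/1000 = 4.502 L/h
R₀ = 4.502 × 28.7 = 129.2 mg/h

129 mg/h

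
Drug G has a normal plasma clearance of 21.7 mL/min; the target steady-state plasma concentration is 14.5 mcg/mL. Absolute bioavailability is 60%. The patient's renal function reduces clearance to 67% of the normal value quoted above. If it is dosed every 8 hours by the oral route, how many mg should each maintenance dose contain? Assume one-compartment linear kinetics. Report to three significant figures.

169 mg

CL = 21.7 mL/min = 21.7 × 0.06 = 1.302 L/h
Patient clearance = 0.67 × 1.302 = 0.8723 L/h
D = CL × Css × τ / F = 0.8723 × 14.5 × 8 / 0.6 = 168.6 mg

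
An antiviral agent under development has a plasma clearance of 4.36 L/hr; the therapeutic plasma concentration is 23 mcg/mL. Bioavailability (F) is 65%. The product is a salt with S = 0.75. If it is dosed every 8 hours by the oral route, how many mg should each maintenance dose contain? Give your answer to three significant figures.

1650 mg

D = CL × Css × τ / F / S = 4.360 × 23 × 8 / 0.65 / 0.75 = 1646 mg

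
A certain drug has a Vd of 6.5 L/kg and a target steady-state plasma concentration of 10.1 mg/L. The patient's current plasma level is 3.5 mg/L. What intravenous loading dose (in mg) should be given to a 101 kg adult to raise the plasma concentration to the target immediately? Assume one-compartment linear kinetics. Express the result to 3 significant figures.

4330 mg

Total Vd = 6.5 × 101 = 656.5 L
Concentration deficit ΔC = 10.1 − 3.5 = 6.600 mg/L
LD = Vd × ΔC = 656.5 × 6.600 = 4333 mg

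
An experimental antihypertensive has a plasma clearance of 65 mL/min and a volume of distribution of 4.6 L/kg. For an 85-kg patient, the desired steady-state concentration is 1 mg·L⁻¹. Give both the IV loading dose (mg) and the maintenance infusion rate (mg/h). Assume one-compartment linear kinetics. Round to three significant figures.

(a) 391 mg; (b) 3.90 mg/h

Total Vd = 4.6 × 85 = 391.0 L
LD = Vd · C_target = 391.0 × 1 = 391.0 mg
CL = 65 mL/min = 65 × 0.06 = 3.900 L/h
Maintenance infusion rate = CL × Css = 3.900 × 1 = 3.900 mg/h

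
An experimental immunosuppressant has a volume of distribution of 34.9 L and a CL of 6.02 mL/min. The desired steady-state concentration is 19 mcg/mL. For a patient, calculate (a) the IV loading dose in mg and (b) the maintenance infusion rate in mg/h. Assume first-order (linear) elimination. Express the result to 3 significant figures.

(a) 663 mg; (b) 6.86 mg/h

LD = Vd · C_target = 34.90 × 19 = 663.1 mg
Convert clearance: 6.02 mL/min × 60 min/h ÷ 1000 mL/L = 0.3612 L/h
Infusion rate = 0.3612 L/h × 19 mg/L = 6.863 mg/h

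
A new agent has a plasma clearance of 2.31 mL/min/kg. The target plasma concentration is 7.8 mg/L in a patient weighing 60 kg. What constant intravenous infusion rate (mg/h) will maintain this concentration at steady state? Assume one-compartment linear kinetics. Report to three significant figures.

64.9 mg/h

CL = 2.31 mL/min/kg × 60 kg = 138.6 mL/min = 138.6 × 60/1000 = 8.316 L/h
At steady state, infusion rate equals elimination rate: rate in = CL × Css.
Rate = CL × Css = 8.316 × 7.8 = 64.86 mg/h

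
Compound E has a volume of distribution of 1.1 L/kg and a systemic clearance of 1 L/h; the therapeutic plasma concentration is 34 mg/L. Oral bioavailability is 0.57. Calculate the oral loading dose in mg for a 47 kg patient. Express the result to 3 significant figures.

Vd(total) = 47 kg × 1.1 L/kg = 51.70 L
LD = Vd × C / F = 51.70 × 34.00 / 0.57 = 3084 mg

3080 mg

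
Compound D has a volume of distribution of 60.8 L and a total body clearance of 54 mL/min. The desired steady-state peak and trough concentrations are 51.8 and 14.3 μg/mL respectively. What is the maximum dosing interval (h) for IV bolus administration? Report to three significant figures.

24.2 h

CL = 54 mL/min × 60/1000 = 3.240 L/h
k = CL / Vd = 3.240 / 60.80 = 0.05329 h⁻¹
Between IV bolus doses, concentration decays as C = C₀·e^(−kτ), so C_peak/C_trough = e^(kτ).
τ_max = ln(C_peak/C_trough) / k = ln(51.8/14.3) / 0.05329 = 1.287 / 0.05329 = 24.15 h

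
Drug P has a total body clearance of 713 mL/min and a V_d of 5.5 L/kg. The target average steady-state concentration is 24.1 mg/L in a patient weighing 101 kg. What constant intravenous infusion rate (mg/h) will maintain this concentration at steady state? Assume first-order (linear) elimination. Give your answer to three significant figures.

CL = 713 mL/min × 60/1000 = 42.78 L/h
Maintenance depends on clearance, not Vd — rate in must match rate out.
Infusion rate = CL · Css = 42.78 L/h × 24.1 mg/L = 1031 mg/h

1030 mg/h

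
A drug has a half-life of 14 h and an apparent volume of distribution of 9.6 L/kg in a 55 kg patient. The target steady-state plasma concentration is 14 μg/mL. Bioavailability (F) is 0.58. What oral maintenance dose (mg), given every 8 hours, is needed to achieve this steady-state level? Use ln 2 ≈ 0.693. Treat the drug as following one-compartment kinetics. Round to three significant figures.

Vd(total) = 55 kg × 9.6 L/kg = 528.0 L
k = 0.693/14 = 0.04950 h⁻¹, so CL = k·Vd = 0.04950 × 528.0 = 26.14 L/h
D = CL × Css × τ / F = 26.14 × 14 × 8 / 0.58 = 5048 mg

5050 mg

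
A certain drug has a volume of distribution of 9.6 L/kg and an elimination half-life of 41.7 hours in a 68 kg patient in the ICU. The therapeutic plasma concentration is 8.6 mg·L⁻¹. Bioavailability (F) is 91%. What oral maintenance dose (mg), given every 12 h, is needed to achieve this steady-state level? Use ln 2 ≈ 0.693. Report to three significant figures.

Vd = 9.6 L/kg × 68 kg = 652.8 L
CL = ln 2 · Vd / t½ = 0.693 × 652.8 / 41.7 = 10.85 L/h
D = CL × Css × τ / F = 10.85 × 8.6 × 12 / 0.91 = 1230 mg

1230 mg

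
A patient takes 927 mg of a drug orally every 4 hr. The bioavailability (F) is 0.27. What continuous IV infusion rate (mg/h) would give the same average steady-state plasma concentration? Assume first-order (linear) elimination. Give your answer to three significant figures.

Equivalent systemic input: infusion rate = F·D/τ.
Rate = 0.27 × 927 / 4 = 62.57 mg/h

62.6 mg/h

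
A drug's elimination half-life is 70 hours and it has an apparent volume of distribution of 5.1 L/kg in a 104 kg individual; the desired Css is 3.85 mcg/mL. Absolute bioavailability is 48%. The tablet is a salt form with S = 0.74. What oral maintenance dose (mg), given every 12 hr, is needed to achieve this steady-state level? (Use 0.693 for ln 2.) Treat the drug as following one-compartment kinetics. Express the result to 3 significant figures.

683 mg

Total Vd = 5.1 × 104 = 530.4 L
k = 0.693/70 = 0.009900 h⁻¹, so CL = k·Vd = 0.009900 × 530.4 = 5.251 L/h
D = CL × Css × τ / F / S = 5.251 × 3.85 × 12 / 0.48 / 0.74 = 683.0 mg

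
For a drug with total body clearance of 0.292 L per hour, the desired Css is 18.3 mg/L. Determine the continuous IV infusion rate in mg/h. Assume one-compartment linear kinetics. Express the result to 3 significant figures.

5.34 mg/h

Rate = CL × Css = 0.2920 × 18.3 = 5.344 mg/h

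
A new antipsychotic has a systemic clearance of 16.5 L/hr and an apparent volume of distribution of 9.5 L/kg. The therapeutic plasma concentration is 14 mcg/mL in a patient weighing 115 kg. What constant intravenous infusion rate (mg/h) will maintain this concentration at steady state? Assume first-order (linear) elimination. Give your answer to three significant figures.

231 mg/h

Maintenance depends on clearance, not Vd — rate in must match rate out.
R₀ = 16.50 × 14 = 231.0 mg/h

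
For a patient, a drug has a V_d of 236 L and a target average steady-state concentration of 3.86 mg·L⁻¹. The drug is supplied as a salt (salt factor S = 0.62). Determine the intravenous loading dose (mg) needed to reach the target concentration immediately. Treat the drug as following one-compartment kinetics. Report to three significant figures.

LD = Vd × C / S = 236.0 × 3.860 / 0.62 = 1469 mg

1470 mg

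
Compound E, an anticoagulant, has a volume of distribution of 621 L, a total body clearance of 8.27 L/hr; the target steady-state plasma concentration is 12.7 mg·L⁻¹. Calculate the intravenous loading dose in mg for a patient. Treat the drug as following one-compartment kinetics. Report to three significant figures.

The loading dose fills Vd to the target concentration; clearance is irrelevant here.
LD = Vd × C = 621.0 × 12.70 = 7887 mg

7890 mg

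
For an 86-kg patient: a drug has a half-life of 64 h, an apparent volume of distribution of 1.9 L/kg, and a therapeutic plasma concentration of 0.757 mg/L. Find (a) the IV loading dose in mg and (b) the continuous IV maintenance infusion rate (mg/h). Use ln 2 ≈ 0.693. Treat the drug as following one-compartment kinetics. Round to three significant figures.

(a) 124 mg; (b) 1.34 mg/h

Vd = 1.9 L/kg × 86 kg = 163.4 L
LD = Vd × C = 163.4 × 0.757 = 123.7 mg
CL = 0.693 × Vd / t½ = 0.693 × 163.4 / 64 = 1.769 L/h
Infusion rate = CL × Css = 1.769 × 0.757 = 1.339 mg/h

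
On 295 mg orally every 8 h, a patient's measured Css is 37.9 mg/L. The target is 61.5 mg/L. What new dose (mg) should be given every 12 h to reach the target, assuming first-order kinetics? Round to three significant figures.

718 mg

For first-order elimination, Css ∝ F·D/(CL·τ); F and CL are unchanged, so Css ∝ D/τ.
D₂ = D₁ × (Css,target / Css,current) × (τ₂/τ₁) = 295 × (61.5/37.9) × (12/8) = 718.0 mg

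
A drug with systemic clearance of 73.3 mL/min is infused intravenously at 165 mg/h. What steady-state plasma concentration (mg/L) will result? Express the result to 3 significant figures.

CL = 73.3 mL/min = 73.3 × 0.06 = 4.398 L/h
Css = rate / CL = 165 / 4.398 = 37.52 mg/L

37.5 mg/L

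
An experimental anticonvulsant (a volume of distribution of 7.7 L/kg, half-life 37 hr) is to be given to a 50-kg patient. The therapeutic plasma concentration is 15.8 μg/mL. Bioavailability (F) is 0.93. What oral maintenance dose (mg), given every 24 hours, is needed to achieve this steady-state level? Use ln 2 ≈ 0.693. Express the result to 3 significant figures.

Vd = 7.7 L/kg × 50 kg = 385.0 L
k = 0.693/37 = 0.01873 h⁻¹, so CL = k·Vd = 0.01873 × 385.0 = 7.211 L/h
D = CL × Css × τ / F = 7.211 × 15.8 × 24 / 0.93 = 2940 mg

2940 mg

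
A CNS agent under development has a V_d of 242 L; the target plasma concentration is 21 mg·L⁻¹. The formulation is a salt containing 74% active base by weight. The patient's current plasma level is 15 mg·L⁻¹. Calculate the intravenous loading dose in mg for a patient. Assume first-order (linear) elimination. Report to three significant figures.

The loading dose fills Vd to the target concentration.
Concentration deficit ΔC = 21 − 15 = 6.000 mg/L
LD = Vd × ΔC / S = 242.0 × 6.000 / 0.74 = 1962 mg

1960 mg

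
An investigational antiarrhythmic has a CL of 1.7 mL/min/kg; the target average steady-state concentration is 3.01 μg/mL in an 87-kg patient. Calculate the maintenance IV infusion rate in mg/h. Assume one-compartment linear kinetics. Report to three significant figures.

26.7 mg/h

CL = 1.7 mL/min/kg × 87 kg = 147.9 mL/min = 147.9 × 60/1000 = 8.874 L/h
Infusion rate = CL · Css = 8.874 L/h × 3.01 mg/L = 26.71 mg/h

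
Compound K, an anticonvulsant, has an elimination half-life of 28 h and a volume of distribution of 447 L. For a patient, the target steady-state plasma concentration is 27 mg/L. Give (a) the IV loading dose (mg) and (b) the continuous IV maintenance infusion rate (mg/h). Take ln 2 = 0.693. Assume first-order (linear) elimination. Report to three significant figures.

LD = Vd × C = 447.0 × 27 = 12070 mg
CL = 0.693 × Vd / t½ = 0.693 × 447.0 / 28 = 11.06 L/h
Infusion rate = CL × Css = 11.06 × 27 = 298.6 mg/h

(a) 12100 mg; (b) 299 mg/h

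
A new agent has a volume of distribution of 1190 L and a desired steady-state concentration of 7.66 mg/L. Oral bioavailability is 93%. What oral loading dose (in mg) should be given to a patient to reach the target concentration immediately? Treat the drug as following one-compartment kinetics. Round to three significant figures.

9800 mg

LD = Vd × C / F = 1190 × 7.660 / 0.93 = 9802 mg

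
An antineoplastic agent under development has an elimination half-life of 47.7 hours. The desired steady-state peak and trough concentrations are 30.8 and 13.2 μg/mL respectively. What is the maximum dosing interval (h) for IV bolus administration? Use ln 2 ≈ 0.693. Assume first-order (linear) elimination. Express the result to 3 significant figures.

58.3 h

k = 0.693 / t½ = 0.693 / 47.7 = 0.01453 h⁻¹
Between IV bolus doses, concentration decays as C = C₀·e^(−kτ), so C_peak/C_trough = e^(kτ).
τ_max = ln(C_peak/C_trough) / k = ln(30.8/13.2) / 0.01453 = 0.8473 / 0.01453 = 58.31 h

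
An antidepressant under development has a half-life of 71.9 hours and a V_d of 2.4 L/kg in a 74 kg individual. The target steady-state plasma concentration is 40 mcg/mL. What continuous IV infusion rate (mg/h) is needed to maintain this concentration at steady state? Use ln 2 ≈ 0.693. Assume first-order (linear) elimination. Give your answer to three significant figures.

68.5 mg/h

Vd(total) = 74 kg × 2.4 L/kg = 177.6 L
CL = 0.693 × Vd / t½ = 0.693 × 177.6 / 71.9 = 1.712 L/h
Infusion rate = CL × Css = 1.712 × 40 = 68.48 mg/h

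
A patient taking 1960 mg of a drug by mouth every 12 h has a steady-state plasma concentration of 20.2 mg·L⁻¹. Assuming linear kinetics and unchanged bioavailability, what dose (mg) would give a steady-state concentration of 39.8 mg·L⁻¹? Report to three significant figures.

3860 mg

For first-order elimination, Css ∝ F·D/(CL·τ); F and CL are unchanged, so Css ∝ D/τ.
D₂ = D₁ × (Css,target / Css,current) = 1960 × 39.8/20.2 = 3862 mg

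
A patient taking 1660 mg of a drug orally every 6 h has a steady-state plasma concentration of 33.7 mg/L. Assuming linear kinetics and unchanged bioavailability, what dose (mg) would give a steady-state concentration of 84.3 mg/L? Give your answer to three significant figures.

For first-order elimination, Css ∝ F·D/(CL·τ); F and CL are unchanged, so Css ∝ D/τ.
D₂ = D₁ × (Css,target / Css,current) = 1660 × 84.3/33.7 = 4152 mg

4150 mg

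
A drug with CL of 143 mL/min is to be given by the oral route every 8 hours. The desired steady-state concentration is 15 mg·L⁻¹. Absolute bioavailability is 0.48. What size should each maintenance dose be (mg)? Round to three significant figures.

CL = 143 mL/min × 60/1000 = 8.580 L/h
D = CL × Css × τ / F = 8.580 × 15 × 8 / 0.48 = 2145 mg

2150 mg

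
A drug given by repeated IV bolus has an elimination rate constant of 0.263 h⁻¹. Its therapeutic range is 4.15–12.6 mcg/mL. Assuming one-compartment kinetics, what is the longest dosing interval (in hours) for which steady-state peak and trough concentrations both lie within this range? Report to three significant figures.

Between IV bolus doses, concentration decays as C = C₀·e^(−kτ), so C_peak/C_trough = e^(kτ).
τ_max = ln(C_peak/C_trough) / k = ln(12.6/4.15) / 0.2630 = 1.111 / 0.2630 = 4.224 h

4.22 h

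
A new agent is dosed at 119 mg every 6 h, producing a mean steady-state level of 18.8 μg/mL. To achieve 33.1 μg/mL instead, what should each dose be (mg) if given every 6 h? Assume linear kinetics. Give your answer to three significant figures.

With linear kinetics, Css is proportional to dose rate (D/τ) at fixed clearance.
D₂ = D₁ × (Css,target / Css,current) = 119 × 33.1/18.8 = 209.5 mg

210 mg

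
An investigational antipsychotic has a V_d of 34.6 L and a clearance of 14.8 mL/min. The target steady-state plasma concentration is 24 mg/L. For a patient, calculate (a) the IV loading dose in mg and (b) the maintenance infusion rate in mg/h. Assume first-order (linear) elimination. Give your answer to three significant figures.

Loading dose = Vd × C = 34.60 × 24 = 830.4 mg
CL = 14.8 mL/min × 60/1000 = 0.8880 L/h
Maintenance infusion rate = CL × Css = 0.8880 × 24 = 21.31 mg/h

(a) 830 mg; (b) 21.3 mg/h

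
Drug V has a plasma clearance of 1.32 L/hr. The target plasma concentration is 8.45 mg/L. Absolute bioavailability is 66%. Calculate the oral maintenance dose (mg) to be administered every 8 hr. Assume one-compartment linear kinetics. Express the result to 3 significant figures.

D = CL × Css × τ / F = 1.320 × 8.45 × 8 / 0.66 = 135.2 mg

135 mg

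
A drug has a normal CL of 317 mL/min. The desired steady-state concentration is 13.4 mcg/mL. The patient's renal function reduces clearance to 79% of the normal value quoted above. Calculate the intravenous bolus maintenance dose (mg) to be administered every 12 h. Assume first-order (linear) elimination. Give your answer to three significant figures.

CL = 317 mL/min = 317 × 0.06 = 19.02 L/h
Patient clearance = 0.79 × 19.02 = 15.03 L/h
At steady state, dose per interval replaces the amount cleared in that interval: D/τ = CL·Css.
D = CL × Css × τ = 15.03 × 13.4 × 12 = 2417 mg

2420 mg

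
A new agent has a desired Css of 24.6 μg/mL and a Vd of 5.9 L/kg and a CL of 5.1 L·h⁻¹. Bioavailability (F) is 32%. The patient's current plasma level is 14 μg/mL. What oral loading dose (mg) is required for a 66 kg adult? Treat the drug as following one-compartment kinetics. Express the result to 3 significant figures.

Total Vd = 5.9 × 66 = 389.4 L
Concentration deficit ΔC = 24.6 − 14 = 10.60 mg/L
LD = Vd × ΔC / F = 389.4 × 10.60 / 0.32 = 12900 mg

12900 mg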